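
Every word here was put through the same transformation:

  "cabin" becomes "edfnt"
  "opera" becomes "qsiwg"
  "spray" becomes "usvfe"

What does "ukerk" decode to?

shame

In cabin: c→e is +2, a→d is +3, b→f is +4, i→n is +5 — the shift increases by 1 each position. Each letter shifts forward by (position + 2), i.e. 2, 3, 4, … — the shift grows by one for each successive letter.
Undoing it on ukerk: u−2=s, k−3=h, e−4=a, r−5=m, k−6=e.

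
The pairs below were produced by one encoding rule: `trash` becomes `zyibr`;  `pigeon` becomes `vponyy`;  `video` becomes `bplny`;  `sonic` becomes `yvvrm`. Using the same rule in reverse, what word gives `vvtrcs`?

In trash: t→z is +6, r→y is +7, a→i is +8, s→b is +9 — the shift increases by 1 each position. Each letter shifts forward by (position + 6), i.e. 6, 7, 8, … — the shift grows by one for each successive letter.
Decoding vvtrcs: v−6=p, v−7=o, t−8=l, r−9=i, c−10=s, s−11=h.

polish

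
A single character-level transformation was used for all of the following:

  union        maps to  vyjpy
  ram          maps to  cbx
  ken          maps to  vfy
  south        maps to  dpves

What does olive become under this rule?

The shift depends on letter class: consonant n→y is +11, but vowel u→v is +1. The rule splits by letter class: vowels +1, consonants +11.
Applying it to olive: o(vowel)+1=p, l(cons)+11=w, i(vowel)+1=j, v(cons)+11=g, e(vowel)+1=f.

pwjgf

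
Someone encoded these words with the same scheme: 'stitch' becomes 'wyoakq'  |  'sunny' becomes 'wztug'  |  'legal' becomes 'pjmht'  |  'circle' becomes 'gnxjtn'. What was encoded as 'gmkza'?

In stitch: s→w is +4, t→y is +5, i→o is +6, t→a is +7 — the shift increases by 1 each position. Letter i (0-indexed) is shifted by i+4, so successive shifts are 4, 5, 6, ….
Undoing it on gmkza: g−4=c, m−5=h, k−6=e, z−7=s, a−8=s.

chess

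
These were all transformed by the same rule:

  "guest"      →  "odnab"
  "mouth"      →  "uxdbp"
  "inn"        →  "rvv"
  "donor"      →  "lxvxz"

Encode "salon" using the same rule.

ajtxv

The shift depends on letter class: consonant g→o is +8, but vowel u→d is +9. The rule splits by letter class: vowels +9, consonants +8.
Applying it to salon: s(cons)+8=a, a(vowel)+9=j, l(cons)+8=t, o(vowel)+9=x, n(cons)+8=v.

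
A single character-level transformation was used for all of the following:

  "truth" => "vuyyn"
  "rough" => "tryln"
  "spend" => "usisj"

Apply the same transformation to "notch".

prxhn

In truth: t→v is +2, r→u is +3, u→y is +4, t→y is +5 — the shift increases by 1 each position. The shift increases by 1 at each position, starting from +2: 2, 3, 4, ….
Applying it to notch: n+2=p, o+3=r, t+4=x, c+5=h, h+6=n.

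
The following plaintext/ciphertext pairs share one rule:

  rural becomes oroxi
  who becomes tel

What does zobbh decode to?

Each letter is shifted forward by 23 in the alphabet (a Caesar shift of +23).
Decoding zobbh: z−23=c, o−23=r, b−23=e, b−23=e, h−23=k.

creek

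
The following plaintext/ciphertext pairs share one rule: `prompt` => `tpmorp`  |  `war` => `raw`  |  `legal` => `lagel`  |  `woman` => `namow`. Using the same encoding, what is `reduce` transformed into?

ecuder

The output letters match the input read backwards: prompt reversed is tpmorp. It's just the letters in reverse order.
On reduce: reverse → ecuder.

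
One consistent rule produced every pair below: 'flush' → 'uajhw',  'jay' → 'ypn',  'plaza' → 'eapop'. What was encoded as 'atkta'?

level

Compare letters: f→u is +15, l→a is +15, u→j is +15 — a constant shift. It's a constant shift of +15 (ROT15).
Undoing it on atkta: a−15=l, t−15=e, k−15=v, t−15=e, a−15=l.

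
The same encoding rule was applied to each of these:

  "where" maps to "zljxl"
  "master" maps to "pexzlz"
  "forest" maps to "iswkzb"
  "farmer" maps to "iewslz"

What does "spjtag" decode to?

Each letter shifts forward by (position + 3), i.e. 3, 4, 5, … — the shift grows by one for each successive letter.
Reversing it on spjtag: s−3=p, p−4=l, j−5=e, t−6=n, a−7=t, g−8=y.

plenty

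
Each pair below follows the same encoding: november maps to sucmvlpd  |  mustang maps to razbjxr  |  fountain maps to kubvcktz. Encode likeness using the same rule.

In november: n→s is +5, o→u is +6, v→c is +7, e→m is +8 — the shift increases by 1 each position. Letter i (0-indexed) is shifted by i+5, so successive shifts are 5, 6, 7, ….
Applying it to likeness: l+5=q, i+6=o, k+7=r, e+8=m, n+9=w, e+10=o, s+11=d, s+12=e.

qormwode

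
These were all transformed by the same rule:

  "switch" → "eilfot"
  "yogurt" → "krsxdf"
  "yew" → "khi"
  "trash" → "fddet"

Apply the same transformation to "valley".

The shift depends on letter class: consonant s→e is +12, but vowel i→l is +3. The rule splits by letter class: vowels +3, consonants +12.
Applying it to valley: v(cons)+12=h, a(vowel)+3=d, l(cons)+12=x, l(cons)+12=x, e(vowel)+3=h, y(cons)+12=k.

hdxxhk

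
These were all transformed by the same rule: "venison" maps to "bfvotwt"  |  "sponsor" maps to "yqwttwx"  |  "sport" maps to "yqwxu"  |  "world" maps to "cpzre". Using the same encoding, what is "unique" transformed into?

Shifts by position in venison: pos 0: v→b (+6), pos 1: e→f (+1), pos 2: n→v (+8), pos 3: i→o (+6), pos 4: s→t (+1), pos 5: o→w (+8) — repeating every 3. It's a Vigenère-style cipher with numeric key [6,1,8]: position i shifts by key[i mod 3].
On unique: u+6=a, n+1=o, i+8=q, q+6=w, u+1=v, e+8=m.

aoqwvm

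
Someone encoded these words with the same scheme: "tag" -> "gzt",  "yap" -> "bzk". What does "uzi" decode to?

Letters are reflected about the middle of the alphabet (position → 25−position): Atbash.
Undoing it on uzi: u↔f, z↔a, i↔r.

far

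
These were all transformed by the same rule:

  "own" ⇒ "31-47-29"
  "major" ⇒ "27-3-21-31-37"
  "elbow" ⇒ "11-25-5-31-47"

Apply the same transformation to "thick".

With a=1..z=26, the number is 2·pos + 1.
Applying it to thick: t=20→41, h=8→17, i=9→19, c=3→7, k=11→23.

41-17-19-7-23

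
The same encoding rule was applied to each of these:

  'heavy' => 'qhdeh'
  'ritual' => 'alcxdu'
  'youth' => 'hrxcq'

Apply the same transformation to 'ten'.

chw

The shift depends on letter class: consonant h→q is +9, but vowel e→h is +3. Two shifts are in play — +3 for a/e/i/o/u, +9 for every other letter.
On ten: t(cons)+9=c, e(vowel)+3=h, n(cons)+9=w.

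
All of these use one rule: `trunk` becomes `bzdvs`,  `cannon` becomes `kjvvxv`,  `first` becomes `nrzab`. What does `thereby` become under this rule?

The shift depends on letter class: consonant t→b is +8, but vowel u→d is +9. Vowels shift forward by 9 and consonants shift forward by 8.
On thereby: t(cons)+8=b, h(cons)+8=p, e(vowel)+9=n, r(cons)+8=z, e(vowel)+9=n, b(cons)+8=j, y(cons)+8=g.

bpnznjg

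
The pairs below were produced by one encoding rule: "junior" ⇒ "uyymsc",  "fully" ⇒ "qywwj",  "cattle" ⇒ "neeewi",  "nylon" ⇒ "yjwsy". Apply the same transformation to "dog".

osr

Two shifts are in play — +4 for a/e/i/o/u, +11 for every other letter.
Applying it to dog: d(cons)+11=o, o(vowel)+4=s, g(cons)+11=r.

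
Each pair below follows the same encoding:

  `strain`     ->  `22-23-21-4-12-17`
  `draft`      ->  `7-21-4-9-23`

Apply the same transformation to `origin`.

18-21-12-10-12-17

s is letter #19 and maps to 22: an offset of 3. Each letter is replaced by its alphabet position (a=1..z=26) + 3.
On origin: o=15→18, r=18→21, i=9→12, g=7→10, i=9→12, n=14→17.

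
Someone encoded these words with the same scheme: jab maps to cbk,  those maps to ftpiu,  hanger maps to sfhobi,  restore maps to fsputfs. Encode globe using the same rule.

The output letters match the input read backwards, each shifted +1: jab reversed is baj. The word is reversed, then every letter is shifted forward by 1.
For globe: reverse → ebolg; then shift: e+1=f, b+1=c, o+1=p, l+1=m, g+1=h.

fcpmh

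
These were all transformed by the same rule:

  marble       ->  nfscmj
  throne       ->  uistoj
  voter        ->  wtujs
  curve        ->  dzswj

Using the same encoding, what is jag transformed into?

kfh

The shift depends on letter class: consonant m→n is +1, but vowel a→f is +5. The rule splits by letter class: vowels +5, consonants +1.
On jag: j(cons)+1=k, a(vowel)+5=f, g(cons)+1=h.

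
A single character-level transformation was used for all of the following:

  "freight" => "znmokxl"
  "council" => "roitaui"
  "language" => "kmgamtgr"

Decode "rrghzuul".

football

Two steps: reverse the string, then apply a Caesar shift of +6.
Decoding rrghzuul: shift back: r−6=l, r−6=l, g−6=a, h−6=b, z−6=t, u−6=o, u−6=o, l−6=f → llabtoof; then reverse → football.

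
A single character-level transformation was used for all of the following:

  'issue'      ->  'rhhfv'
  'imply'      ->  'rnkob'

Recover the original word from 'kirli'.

Each letter is replaced by its mirror in the alphabet: a↔z, b↔y, c↔x, and so on (the Atbash cipher).
Reversing it on kirli: k↔p, i↔r, r↔i, l↔o, i↔r.

prior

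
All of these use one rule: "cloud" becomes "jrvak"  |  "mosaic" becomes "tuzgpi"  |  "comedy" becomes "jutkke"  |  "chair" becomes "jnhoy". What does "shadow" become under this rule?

znhjvc

Shifts by position in cloud: pos 0: c→j (+7), pos 1: l→r (+6), pos 2: o→v (+7), pos 3: u→a (+6) — repeating every 2. The shifts repeat in a cycle of length 2: positions 0,1,… shift by +7, +6, then the pattern repeats.
On shadow: s+7=z, h+6=n, a+7=h, d+6=j, o+7=v, w+6=c.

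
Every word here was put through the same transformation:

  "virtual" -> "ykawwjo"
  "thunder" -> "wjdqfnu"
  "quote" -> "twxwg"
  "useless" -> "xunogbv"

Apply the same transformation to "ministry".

pkwlucua

Shifts by position in virtual: pos 0: v→y (+3), pos 1: i→k (+2), pos 2: r→a (+9), pos 3: t→w (+3), pos 4: u→w (+2), pos 5: a→j (+9) — repeating every 3. A repeating key of period 3 is used — shifts +3, +2, +9 over and over.
Applying it to ministry: m+3=p, i+2=k, n+9=w, i+3=l, s+2=u, t+9=c, r+3=u, y+2=a.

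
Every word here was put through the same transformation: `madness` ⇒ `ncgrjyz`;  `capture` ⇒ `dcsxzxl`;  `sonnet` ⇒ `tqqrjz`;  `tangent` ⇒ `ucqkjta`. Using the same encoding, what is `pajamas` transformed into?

In madness: m→n is +1, a→c is +2, d→g is +3, n→r is +4 — the shift increases by 1 each position. Each letter shifts forward by (position + 1), i.e. 1, 2, 3, … — the shift grows by one for each successive letter.
Applying it to pajamas: p+1=q, a+2=c, j+3=m, a+4=e, m+5=r, a+6=g, s+7=z.

qcmergz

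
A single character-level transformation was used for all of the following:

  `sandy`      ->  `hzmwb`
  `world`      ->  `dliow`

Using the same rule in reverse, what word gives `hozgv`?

Each pair mirrors across the alphabet (s↔h, a↔z, n↔m): positions sum to 25. Each letter is replaced by its mirror in the alphabet: a↔z, b↔y, c↔x, and so on (the Atbash cipher).
Undoing it on hozgv: h↔s, o↔l, z↔a, g↔t, v↔e.

slate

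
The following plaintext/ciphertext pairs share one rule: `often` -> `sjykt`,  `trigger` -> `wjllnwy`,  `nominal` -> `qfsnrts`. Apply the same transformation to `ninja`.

fosns

The output letters match the input read backwards, each shifted +5: often reversed is netfo. The word is reversed, then every letter is shifted forward by 5.
For ninja: reverse → ajnin; then shift: a+5=f, j+5=o, n+5=s, i+5=n, n+5=s.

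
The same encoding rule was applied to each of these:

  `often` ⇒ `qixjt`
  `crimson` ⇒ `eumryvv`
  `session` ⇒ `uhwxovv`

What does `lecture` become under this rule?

nhgyaym

The shift increases by 1 at each position, starting from +2: 2, 3, 4, ….
For lecture: l+2=n, e+3=h, c+4=g, t+5=y, u+6=a, r+7=y, e+8=m.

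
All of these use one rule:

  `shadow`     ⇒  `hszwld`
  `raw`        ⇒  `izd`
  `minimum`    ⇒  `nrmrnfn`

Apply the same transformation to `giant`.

trzmg

Each letter is replaced by its mirror in the alphabet: a↔z, b↔y, c↔x, and so on (the Atbash cipher).
Applying it to giant: g↔t, i↔r, a↔z, n↔m, t↔g.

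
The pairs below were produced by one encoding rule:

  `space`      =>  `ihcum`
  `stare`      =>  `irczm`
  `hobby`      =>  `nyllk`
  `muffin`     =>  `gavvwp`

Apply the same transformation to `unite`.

Treating letters as 0–25, the rule is x ↦ 9x + 2 (mod 26).
Applying it to unite: u(20)→9·20+2≡0=a; n(13)→9·13+2≡15=p; i(8)→9·8+2≡22=w; t(19)→9·19+2≡17=r; e(4)→9·4+2≡12=m (all mod 26).

apwrm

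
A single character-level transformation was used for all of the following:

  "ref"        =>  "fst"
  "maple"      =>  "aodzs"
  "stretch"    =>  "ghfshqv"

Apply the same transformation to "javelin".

xojszwb

Compare letters: r→f is +14, e→s is +14, f→t is +14 — a constant shift. Every letter moves 14 places later in the alphabet, wrapping around z→a.
On javelin: j+14=x, a+14=o, v+14=j, e+14=s, l+14=z, i+14=w, n+14=b.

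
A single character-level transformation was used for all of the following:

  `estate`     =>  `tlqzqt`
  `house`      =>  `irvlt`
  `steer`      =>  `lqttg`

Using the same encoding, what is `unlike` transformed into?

Each letter's alphabet position (a=0..z=25) is mapped through 5·x+25 mod 26 — an affine cipher.
For unlike: u(20)→5·20+25≡21=v; n(13)→5·13+25≡12=m; l(11)→5·11+25≡2=c; i(8)→5·8+25≡13=n; k(10)→5·10+25≡23=x; e(4)→5·4+25≡19=t (all mod 26).

vmcnxt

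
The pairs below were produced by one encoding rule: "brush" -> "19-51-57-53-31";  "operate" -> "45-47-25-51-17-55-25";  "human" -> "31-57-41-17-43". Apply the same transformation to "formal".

27-45-51-41-17-39

b(#2)→19 and r(#18)→51: differences scale by 2, so n = 2·pos + 15. Each letter becomes 2×(its alphabet position, a=1..z=26) + 15.
On formal: f=6→27, o=15→45, r=18→51, m=13→41, a=1→17, l=12→39.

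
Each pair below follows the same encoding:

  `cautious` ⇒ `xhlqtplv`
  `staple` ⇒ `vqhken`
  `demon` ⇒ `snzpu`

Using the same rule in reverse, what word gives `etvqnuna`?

listener

c(2)→x(23) and a(0)→h(7) fit y≡21x+7 (mod 26); the inverse of 21 mod 26 is 5. Each letter's alphabet position (a=0..z=25) is mapped through 21·x+7 mod 26 — an affine cipher.
Decoding etvqnuna: e(4)→5·(4−7)≡11=l; t(19)→5·(19−7)≡8=i; v(21)→5·(21−7)≡18=s; q(16)→5·(16−7)≡19=t; n(13)→5·(13−7)≡4=e; u(20)→5·(20−7)≡13=n; n(13)→5·(13−7)≡4=e; a(0)→5·(0−7)≡17=r (all mod 26).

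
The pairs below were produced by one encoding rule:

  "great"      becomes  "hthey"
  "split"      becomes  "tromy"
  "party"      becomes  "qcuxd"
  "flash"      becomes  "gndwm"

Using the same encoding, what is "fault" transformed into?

gcxpy

The shift increases by 1 at each position, starting from +1: 1, 2, 3, ….
For fault: f+1=g, a+2=c, u+3=x, l+4=p, t+5=y.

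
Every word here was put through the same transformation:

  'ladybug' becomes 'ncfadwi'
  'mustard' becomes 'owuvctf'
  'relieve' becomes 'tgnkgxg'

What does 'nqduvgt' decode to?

lobster

It's a constant shift of +2 (ROT2).
Reversing it on nqduvgt: n−2=l, q−2=o, d−2=b, u−2=s, v−2=t, g−2=e, t−2=r.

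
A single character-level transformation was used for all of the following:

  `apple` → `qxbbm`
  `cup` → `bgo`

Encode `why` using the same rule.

Two steps: reverse the string, then apply a Caesar shift of +12.
Applying it to why: reverse → yhw; then shift: y+12=k, h+12=t, w+12=i.

kti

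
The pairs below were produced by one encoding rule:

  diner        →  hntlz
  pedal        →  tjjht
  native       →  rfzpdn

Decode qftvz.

In diner: d→h is +4, i→n is +5, n→t is +6, e→l is +7 — the shift increases by 1 each position. The shift increases by 1 at each position, starting from +4: 4, 5, 6, ….
Decoding qftvz: q−4=m, f−5=a, t−6=n, v−7=o, z−8=r.

manor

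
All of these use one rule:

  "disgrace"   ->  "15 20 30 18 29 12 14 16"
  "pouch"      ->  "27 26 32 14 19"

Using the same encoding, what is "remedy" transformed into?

29 16 24 16 15 36

Letters become their 1-based position plus 11 (so a→12, b→13, …).
Applying it to remedy: r=18→29, e=5→16, m=13→24, e=5→16, d=4→15, y=25→36.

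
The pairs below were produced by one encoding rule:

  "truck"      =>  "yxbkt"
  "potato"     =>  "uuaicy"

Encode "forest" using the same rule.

kuymbd

In truck: t→y is +5, r→x is +6, u→b is +7, c→k is +8 — the shift increases by 1 each position. Letter i (0-indexed) is shifted by i+5, so successive shifts are 5, 6, 7, ….
Applying it to forest: f+5=k, o+6=u, r+7=y, e+8=m, s+9=b, t+10=d.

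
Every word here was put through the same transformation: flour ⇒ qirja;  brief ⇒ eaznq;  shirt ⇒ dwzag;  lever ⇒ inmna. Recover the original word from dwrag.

f(5)→q(16) and l(11)→i(8) fit y≡3x+1 (mod 26); the inverse of 3 mod 26 is 9. Each letter's alphabet position (a=0..z=25) is mapped through 3·x+1 mod 26 — an affine cipher.
Reversing it on dwrag: d(3)→9·(3−1)≡18=s; w(22)→9·(22−1)≡7=h; r(17)→9·(17−1)≡14=o; a(0)→9·(0−1)≡17=r; g(6)→9·(6−1)≡19=t (all mod 26).

short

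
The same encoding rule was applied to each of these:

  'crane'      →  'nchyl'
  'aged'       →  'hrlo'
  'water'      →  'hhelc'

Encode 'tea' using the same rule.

elh

The shift depends on letter class: consonant c→n is +11, but vowel a→h is +7. Vowels shift forward by 7 and consonants shift forward by 11.
On tea: t(cons)+11=e, e(vowel)+7=l, a(vowel)+7=h.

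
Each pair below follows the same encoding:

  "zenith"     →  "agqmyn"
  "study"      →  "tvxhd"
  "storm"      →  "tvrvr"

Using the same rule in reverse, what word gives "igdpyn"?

health

In zenith: z→a is +1, e→g is +2, n→q is +3, i→m is +4 — the shift increases by 1 each position. Each letter shifts forward by (position + 1), i.e. 1, 2, 3, … — the shift grows by one for each successive letter.
Decoding igdpyn: i−1=h, g−2=e, d−3=a, p−4=l, y−5=t, n−6=h.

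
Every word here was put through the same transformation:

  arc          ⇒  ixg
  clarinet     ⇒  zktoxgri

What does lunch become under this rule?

nitar

The word is reversed, then every letter is shifted forward by 6.
Applying it to lunch: reverse → hcnul; then shift: h+6=n, c+6=i, n+6=t, u+6=a, l+6=r.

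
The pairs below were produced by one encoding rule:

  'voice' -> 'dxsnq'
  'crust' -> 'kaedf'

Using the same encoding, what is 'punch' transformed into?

Letter i (0-indexed) is shifted by i+8, so successive shifts are 8, 9, 10, ….
Applying it to punch: p+8=x, u+9=d, n+10=x, c+11=n, h+12=t.

xdxnt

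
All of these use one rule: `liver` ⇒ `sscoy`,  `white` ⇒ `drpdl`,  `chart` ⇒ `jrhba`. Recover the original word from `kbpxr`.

The shifts repeat in a cycle of length 2: positions 0,1,… shift by +7, +10, then the pattern repeats.
Decoding kbpxr: k−7=d, b−10=r, p−7=i, x−10=n, r−7=k.

drink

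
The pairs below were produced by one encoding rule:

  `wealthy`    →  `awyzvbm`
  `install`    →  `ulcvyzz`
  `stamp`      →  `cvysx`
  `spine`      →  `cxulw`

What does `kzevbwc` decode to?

w(22)→a(0) and e(4)→w(22) fit y≡19x+24 (mod 26); the inverse of 19 mod 26 is 11. Each letter's alphabet position (a=0..z=25) is mapped through 19·x+24 mod 26 — an affine cipher.
Reversing it on kzevbwc: k(10)→11·(10−24)≡2=c; z(25)→11·(25−24)≡11=l; e(4)→11·(4−24)≡14=o; v(21)→11·(21−24)≡19=t; b(1)→11·(1−24)≡7=h; w(22)→11·(22−24)≡4=e; c(2)→11·(2−24)≡18=s (all mod 26).

clothes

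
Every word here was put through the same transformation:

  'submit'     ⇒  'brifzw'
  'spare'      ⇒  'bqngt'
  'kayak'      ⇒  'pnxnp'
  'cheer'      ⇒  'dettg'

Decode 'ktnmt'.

s(18)→b(1) and u(20)→r(17) fit y≡21x+13 (mod 26); the inverse of 21 mod 26 is 5. This is an affine cipher: with a=0,…,z=25, each position x becomes (21x+13) mod 26.
Undoing it on ktnmt: k(10)→5·(10−13)≡11=l; t(19)→5·(19−13)≡4=e; n(13)→5·(13−13)≡0=a; m(12)→5·(12−13)≡21=v; t(19)→5·(19−13)≡4=e (all mod 26).

leave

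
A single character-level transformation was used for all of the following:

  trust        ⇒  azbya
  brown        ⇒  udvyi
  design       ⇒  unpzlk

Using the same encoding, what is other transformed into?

yloav

The output letters match the input read backwards, each shifted +7: trust reversed is tsurt. Read the word backwards and shift each letter +7.
On other: reverse → rehto; then shift: r+7=y, e+7=l, h+7=o, t+7=a, o+7=v.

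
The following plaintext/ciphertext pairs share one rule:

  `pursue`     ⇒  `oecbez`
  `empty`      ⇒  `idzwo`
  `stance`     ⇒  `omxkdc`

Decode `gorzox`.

Read the word backwards and shift each letter +10.
Undoing it on gorzox: shift back: g−10=w, o−10=e, r−10=h, z−10=p, o−10=e, x−10=n → wehpen; then reverse → nephew.

nephew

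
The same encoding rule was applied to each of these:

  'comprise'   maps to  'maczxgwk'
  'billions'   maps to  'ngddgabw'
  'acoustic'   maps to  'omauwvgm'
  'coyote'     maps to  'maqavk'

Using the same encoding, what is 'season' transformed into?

wkowab

c(2)→m(12) and o(14)→a(0) fit y≡25x+14 (mod 26); the inverse of 25 mod 26 is 25. Treating letters as 0–25, the rule is x ↦ 25x + 14 (mod 26).
Applying it to season: s(18)→25·18+14≡22=w; e(4)→25·4+14≡10=k; a(0)→25·0+14≡14=o; s(18)→25·18+14≡22=w; o(14)→25·14+14≡0=a; n(13)→25·13+14≡1=b (all mod 26).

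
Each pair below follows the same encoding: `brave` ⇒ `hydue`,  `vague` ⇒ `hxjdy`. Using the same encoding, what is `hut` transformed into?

The output letters match the input read backwards, each shifted +3: brave reversed is evarb. The word is reversed, then every letter is shifted forward by 3.
On hut: reverse → tuh; then shift: t+3=w, u+3=x, h+3=k.

wxk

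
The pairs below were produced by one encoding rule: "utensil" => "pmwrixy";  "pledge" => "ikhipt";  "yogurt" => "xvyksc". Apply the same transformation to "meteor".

vsixiq

The output letters match the input read backwards, each shifted +4: utensil reversed is lisnetu. Two steps: reverse the string, then apply a Caesar shift of +4.
Applying it to meteor: reverse → roetem; then shift: r+4=v, o+4=s, e+4=i, t+4=x, e+4=i, m+4=q.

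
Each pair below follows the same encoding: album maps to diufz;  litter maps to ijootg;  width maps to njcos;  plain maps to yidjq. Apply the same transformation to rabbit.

gduujo

a(0)→d(3) and l(11)→i(8) fit y≡17x+3 (mod 26); the inverse of 17 mod 26 is 23. Treating letters as 0–25, the rule is x ↦ 17x + 3 (mod 26).
For rabbit: r(17)→17·17+3≡6=g; a(0)→17·0+3≡3=d; b(1)→17·1+3≡20=u; b(1)→17·1+3≡20=u; i(8)→17·8+3≡9=j; t(19)→17·19+3≡14=o (all mod 26).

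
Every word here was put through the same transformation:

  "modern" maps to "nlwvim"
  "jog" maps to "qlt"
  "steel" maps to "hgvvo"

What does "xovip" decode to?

clerk

Each letter is replaced by its mirror in the alphabet: a↔z, b↔y, c↔x, and so on (the Atbash cipher).
Decoding xovip: x↔c, o↔l, v↔e, i↔r, p↔k.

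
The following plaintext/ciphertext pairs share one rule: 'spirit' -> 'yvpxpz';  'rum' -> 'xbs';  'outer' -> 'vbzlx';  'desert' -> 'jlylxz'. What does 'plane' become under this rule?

The shift depends on letter class: consonant s→y is +6, but vowel i→p is +7. The rule splits by letter class: vowels +7, consonants +6.
On plane: p(cons)+6=v, l(cons)+6=r, a(vowel)+7=h, n(cons)+6=t, e(vowel)+7=l.

vrhtl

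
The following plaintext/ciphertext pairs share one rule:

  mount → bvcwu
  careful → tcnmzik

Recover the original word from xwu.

The output letters match the input read backwards, each shifted +8: mount reversed is tnuom. Read the word backwards and shift each letter +8.
Undoing it on xwu: shift back: x−8=p, w−8=o, u−8=m → pom; then reverse → mop.

mop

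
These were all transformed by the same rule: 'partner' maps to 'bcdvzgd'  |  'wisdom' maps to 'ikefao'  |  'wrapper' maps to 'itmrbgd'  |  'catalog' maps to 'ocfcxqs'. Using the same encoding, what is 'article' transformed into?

Shifts by position in partner: pos 0: p→b (+12), pos 1: a→c (+2), pos 2: r→d (+12), pos 3: t→v (+2) — repeating every 2. It's a Vigenère-style cipher with numeric key [12,2]: position i shifts by key[i mod 2].
For article: a+12=m, r+2=t, t+12=f, i+2=k, c+12=o, l+2=n, e+12=q.

mtfkonq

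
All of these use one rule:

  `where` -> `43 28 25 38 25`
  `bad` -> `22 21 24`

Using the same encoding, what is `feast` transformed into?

w is letter #23 and maps to 43: an offset of 20. The number is (letter's place in the alphabet, a=1) + 20.
Applying it to feast: f=6→26, e=5→25, a=1→21, s=19→39, t=20→40.

26 25 21 39 40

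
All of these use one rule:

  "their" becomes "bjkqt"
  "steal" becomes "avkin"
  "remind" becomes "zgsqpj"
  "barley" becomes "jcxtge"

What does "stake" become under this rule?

avgsg

Shifts by position in their: pos 0: t→b (+8), pos 1: h→j (+2), pos 2: e→k (+6), pos 3: i→q (+8), pos 4: r→t (+2) — repeating every 3. The shifts repeat in a cycle of length 3: positions 0,1,… shift by +8, +2, +6, then the pattern repeats.
On stake: s+8=a, t+2=v, a+6=g, k+8=s, e+2=g.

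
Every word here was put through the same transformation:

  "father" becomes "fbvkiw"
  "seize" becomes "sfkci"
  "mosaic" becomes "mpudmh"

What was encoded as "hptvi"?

In father: f→f is +0, a→b is +1, t→v is +2, h→k is +3 — the shift increases by 1 each position. Letter i (0-indexed) is shifted by i+0, so successive shifts are 0, 1, 2, ….
Decoding hptvi: h−0=h, p−1=o, t−2=r, v−3=s, i−4=e.

horse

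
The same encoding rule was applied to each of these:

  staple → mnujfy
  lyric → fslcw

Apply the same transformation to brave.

vlupy

Compare letters: s→m is +20, t→n is +20, a→u is +20 — a constant shift. Every letter moves 20 places later in the alphabet, wrapping around z→a.
For brave: b+20=v, r+20=l, a+20=u, v+20=p, e+20=y.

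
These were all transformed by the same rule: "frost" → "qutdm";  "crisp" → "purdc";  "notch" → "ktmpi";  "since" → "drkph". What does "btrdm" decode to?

f(5)→q(16) and r(17)→u(20) fit y≡9x+23 (mod 26); the inverse of 9 mod 26 is 3. This is an affine cipher: with a=0,…,z=25, each position x becomes (9x+23) mod 26.
Decoding btrdm: b(1)→3·(1−23)≡12=m; t(19)→3·(19−23)≡14=o; r(17)→3·(17−23)≡8=i; d(3)→3·(3−23)≡18=s; m(12)→3·(12−23)≡19=t (all mod 26).

moist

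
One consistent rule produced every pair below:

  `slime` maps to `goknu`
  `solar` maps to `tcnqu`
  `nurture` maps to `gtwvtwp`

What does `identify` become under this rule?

The output letters match the input read backwards, each shifted +2: slime reversed is emils. Read the word backwards and shift each letter +2.
On identify: reverse → yfitnedi; then shift: y+2=a, f+2=h, i+2=k, t+2=v, n+2=p, e+2=g, d+2=f, i+2=k.

ahkvpgfk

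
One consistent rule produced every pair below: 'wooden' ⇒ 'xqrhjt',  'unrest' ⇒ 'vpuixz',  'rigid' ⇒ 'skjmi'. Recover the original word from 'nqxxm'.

mouth

In wooden: w→x is +1, o→q is +2, o→r is +3, d→h is +4 — the shift increases by 1 each position. Letter i (0-indexed) is shifted by i+1, so successive shifts are 1, 2, 3, ….
Reversing it on nqxxm: n−1=m, q−2=o, x−3=u, x−4=t, m−5=h.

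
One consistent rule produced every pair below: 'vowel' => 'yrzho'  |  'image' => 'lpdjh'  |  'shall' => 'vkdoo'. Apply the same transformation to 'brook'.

Compare letters: v→y is +3, o→r is +3, w→z is +3 — a constant shift. It's a constant shift of +3 (ROT3).
Applying it to brook: b+3=e, r+3=u, o+3=r, o+3=r, k+3=n.

eurrn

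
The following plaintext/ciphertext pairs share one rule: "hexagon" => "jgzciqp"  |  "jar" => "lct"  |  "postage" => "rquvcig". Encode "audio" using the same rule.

Compare letters: h→j is +2, e→g is +2, x→z is +2 — a constant shift. This is a Caesar cipher with shift 2.
For audio: a+2=c, u+2=w, d+2=f, i+2=k, o+2=q.

cwfkq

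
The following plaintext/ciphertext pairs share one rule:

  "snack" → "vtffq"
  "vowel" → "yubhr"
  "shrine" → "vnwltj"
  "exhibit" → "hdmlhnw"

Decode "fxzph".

A repeating key of period 3 is used — shifts +3, +6, +5 over and over.
Decoding fxzph: f−3=c, x−6=r, z−5=u, p−3=m, h−6=b.

crumb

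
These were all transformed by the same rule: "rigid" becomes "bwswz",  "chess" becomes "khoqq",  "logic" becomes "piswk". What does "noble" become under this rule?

tivpo

r(17)→b(1) and i(8)→w(22) fit y≡15x+6 (mod 26); the inverse of 15 mod 26 is 7. Treating letters as 0–25, the rule is x ↦ 15x + 6 (mod 26).
Applying it to noble: n(13)→15·13+6≡19=t; o(14)→15·14+6≡8=i; b(1)→15·1+6≡21=v; l(11)→15·11+6≡15=p; e(4)→15·4+6≡14=o (all mod 26).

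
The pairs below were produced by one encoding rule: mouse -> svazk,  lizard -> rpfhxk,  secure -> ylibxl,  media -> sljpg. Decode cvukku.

wooden

Shifts by position in mouse: pos 0: m→s (+6), pos 1: o→v (+7), pos 2: u→a (+6), pos 3: s→z (+7) — repeating every 2. A repeating key of period 2 is used — shifts +6, +7 over and over.
Reversing it on cvukku: c−6=w, v−7=o, u−6=o, k−7=d, k−6=e, u−7=n.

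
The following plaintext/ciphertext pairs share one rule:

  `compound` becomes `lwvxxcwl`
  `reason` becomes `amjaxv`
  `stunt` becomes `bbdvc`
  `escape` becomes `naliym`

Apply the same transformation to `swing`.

It's a Vigenère-style cipher with numeric key [9,8]: position i shifts by key[i mod 2].
On swing: s+9=b, w+8=e, i+9=r, n+8=v, g+9=p.

bervp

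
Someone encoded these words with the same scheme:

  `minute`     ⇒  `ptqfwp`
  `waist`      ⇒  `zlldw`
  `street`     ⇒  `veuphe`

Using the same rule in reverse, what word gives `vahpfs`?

speech

Shifts by position in minute: pos 0: m→p (+3), pos 1: i→t (+11), pos 2: n→q (+3), pos 3: u→f (+11) — repeating every 2. A repeating key of period 2 is used — shifts +3, +11 over and over.
Undoing it on vahpfs: v−3=s, a−11=p, h−3=e, p−11=e, f−3=c, s−11=h.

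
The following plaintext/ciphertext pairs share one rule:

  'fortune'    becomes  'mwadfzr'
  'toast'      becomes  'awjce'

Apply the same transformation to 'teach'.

Letter i (0-indexed) is shifted by i+7, so successive shifts are 7, 8, 9, ….
Applying it to teach: t+7=a, e+8=m, a+9=j, c+10=m, h+11=s.

amjms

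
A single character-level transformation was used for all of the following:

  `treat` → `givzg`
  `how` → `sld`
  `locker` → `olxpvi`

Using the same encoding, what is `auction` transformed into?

zfxgrlm

Each pair mirrors across the alphabet (t↔g, r↔i, e↔v): positions sum to 25. This is the alphabet-reversal cipher (Atbash): a becomes z, b becomes y, etc.
For auction: a↔z, u↔f, c↔x, t↔g, i↔r, o↔l, n↔m.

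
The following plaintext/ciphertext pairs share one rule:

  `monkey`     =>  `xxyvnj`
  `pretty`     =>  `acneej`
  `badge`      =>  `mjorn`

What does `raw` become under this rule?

The shift depends on letter class: consonant m→x is +11, but vowel o→x is +9. Two shifts are in play — +9 for a/e/i/o/u, +11 for every other letter.
For raw: r(cons)+11=c, a(vowel)+9=j, w(cons)+11=h.

cjh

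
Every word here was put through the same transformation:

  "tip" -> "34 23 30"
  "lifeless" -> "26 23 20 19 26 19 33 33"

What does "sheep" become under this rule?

t is letter #20 and maps to 34: an offset of 14. Letters become their 1-based position plus 14 (so a→15, b→16, …).
For sheep: s=19→33, h=8→22, e=5→19, e=5→19, p=16→30.

33 22 19 19 30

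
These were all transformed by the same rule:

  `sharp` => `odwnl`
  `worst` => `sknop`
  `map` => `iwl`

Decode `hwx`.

Compare letters: s→o is +22, h→d is +22, a→w is +22 — a constant shift. It's a constant shift of +22 (ROT22).
Decoding hwx: h−22=l, w−22=a, x−22=b.

lab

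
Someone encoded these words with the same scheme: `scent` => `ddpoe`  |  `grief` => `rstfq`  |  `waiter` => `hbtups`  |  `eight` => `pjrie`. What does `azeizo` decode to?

python

Shifts by position in scent: pos 0: s→d (+11), pos 1: c→d (+1), pos 2: e→p (+11), pos 3: n→o (+1) — repeating every 2. It's a Vigenère-style cipher with numeric key [11,1]: position i shifts by key[i mod 2].
Undoing it on azeizo: a−11=p, z−1=y, e−11=t, i−1=h, z−11=o, o−1=n.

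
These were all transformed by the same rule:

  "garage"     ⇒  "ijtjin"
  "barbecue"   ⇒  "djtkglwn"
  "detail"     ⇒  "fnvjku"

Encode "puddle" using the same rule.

Shifts by position in garage: pos 0: g→i (+2), pos 1: a→j (+9), pos 2: r→t (+2), pos 3: a→j (+9) — repeating every 2. It's a Vigenère-style cipher with numeric key [2,9]: position i shifts by key[i mod 2].
For puddle: p+2=r, u+9=d, d+2=f, d+9=m, l+2=n, e+9=n.

rdfmnn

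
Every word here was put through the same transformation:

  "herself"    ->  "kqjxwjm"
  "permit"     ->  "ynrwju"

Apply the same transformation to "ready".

Two steps: reverse the string, then apply a Caesar shift of +5.
For ready: reverse → ydaer; then shift: y+5=d, d+5=i, a+5=f, e+5=j, r+5=w.

difjw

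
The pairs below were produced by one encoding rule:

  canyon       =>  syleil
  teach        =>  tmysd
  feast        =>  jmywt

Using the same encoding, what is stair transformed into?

c(2)→s(18) and a(0)→y(24) fit y≡23x+24 (mod 26); the inverse of 23 mod 26 is 17. This is an affine cipher: with a=0,…,z=25, each position x becomes (23x+24) mod 26.
Applying it to stair: s(18)→23·18+24≡22=w; t(19)→23·19+24≡19=t; a(0)→23·0+24≡24=y; i(8)→23·8+24≡0=a; r(17)→23·17+24≡25=z (all mod 26).

wtyaz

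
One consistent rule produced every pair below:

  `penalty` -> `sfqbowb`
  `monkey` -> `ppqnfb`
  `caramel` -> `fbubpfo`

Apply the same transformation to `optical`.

The shift depends on letter class: consonant p→s is +3, but vowel e→f is +1. Vowels shift forward by 1 and consonants shift forward by 3.
For optical: o(vowel)+1=p, p(cons)+3=s, t(cons)+3=w, i(vowel)+1=j, c(cons)+3=f, a(vowel)+1=b, l(cons)+3=o.

pswjfbo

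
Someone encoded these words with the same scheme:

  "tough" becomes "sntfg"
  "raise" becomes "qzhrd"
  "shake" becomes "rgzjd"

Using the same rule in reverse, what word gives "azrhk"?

It's a constant shift of +25 (ROT25).
Undoing it on azrhk: a−25=b, z−25=a, r−25=s, h−25=i, k−25=l.

basil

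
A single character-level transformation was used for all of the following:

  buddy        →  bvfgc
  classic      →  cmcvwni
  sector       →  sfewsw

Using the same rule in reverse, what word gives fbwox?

In buddy: b→b is +0, u→v is +1, d→f is +2, d→g is +3 — the shift increases by 1 each position. Letter i (0-indexed) is shifted by i+0, so successive shifts are 0, 1, 2, ….
Reversing it on fbwox: f−0=f, b−1=a, w−2=u, o−3=l, x−4=t.

fault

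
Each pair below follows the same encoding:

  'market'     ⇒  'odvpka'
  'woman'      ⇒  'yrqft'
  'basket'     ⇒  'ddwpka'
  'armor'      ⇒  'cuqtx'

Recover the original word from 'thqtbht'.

removal

In market: m→o is +2, a→d is +3, r→v is +4, k→p is +5 — the shift increases by 1 each position. The shift increases by 1 at each position, starting from +2: 2, 3, 4, ….
Undoing it on thqtbht: t−2=r, h−3=e, q−4=m, t−5=o, b−6=v, h−7=a, t−8=l.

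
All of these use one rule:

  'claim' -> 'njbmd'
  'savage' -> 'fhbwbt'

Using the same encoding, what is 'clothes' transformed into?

tfiupmd

The output letters match the input read backwards, each shifted +1: claim reversed is mialc. The word is reversed, then every letter is shifted forward by 1.
On clothes: reverse → sehtolc; then shift: s+1=t, e+1=f, h+1=i, t+1=u, o+1=p, l+1=m, c+1=d.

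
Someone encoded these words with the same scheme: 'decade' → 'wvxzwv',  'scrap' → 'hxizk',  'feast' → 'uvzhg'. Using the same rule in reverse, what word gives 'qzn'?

jam

Each pair mirrors across the alphabet (d↔w, e↔v, c↔x): positions sum to 25. This is the alphabet-reversal cipher (Atbash): a becomes z, b becomes y, etc.
Decoding qzn: q↔j, z↔a, n↔m.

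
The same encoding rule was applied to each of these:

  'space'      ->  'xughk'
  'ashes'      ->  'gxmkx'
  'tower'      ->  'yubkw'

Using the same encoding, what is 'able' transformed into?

ggqk

The shift depends on letter class: consonant s→x is +5, but vowel a→g is +6. Two shifts are in play — +6 for a/e/i/o/u, +5 for every other letter.
On able: a(vowel)+6=g, b(cons)+5=g, l(cons)+5=q, e(vowel)+6=k.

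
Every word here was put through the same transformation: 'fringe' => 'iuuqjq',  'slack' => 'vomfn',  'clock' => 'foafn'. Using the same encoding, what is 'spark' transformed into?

The shift depends on letter class: consonant f→i is +3, but vowel i→u is +12. Vowels shift forward by 12 and consonants shift forward by 3.
On spark: s(cons)+3=v, p(cons)+3=s, a(vowel)+12=m, r(cons)+3=u, k(cons)+3=n.

vsmun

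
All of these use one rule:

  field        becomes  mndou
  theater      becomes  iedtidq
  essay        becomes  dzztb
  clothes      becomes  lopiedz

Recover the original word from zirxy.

Treating letters as 0–25, the rule is x ↦ 9x + 19 (mod 26).
Undoing it on zirxy: z(25)→3·(25−19)≡18=s; i(8)→3·(8−19)≡19=t; r(17)→3·(17−19)≡20=u; x(23)→3·(23−19)≡12=m; y(24)→3·(24−19)≡15=p (all mod 26).

stump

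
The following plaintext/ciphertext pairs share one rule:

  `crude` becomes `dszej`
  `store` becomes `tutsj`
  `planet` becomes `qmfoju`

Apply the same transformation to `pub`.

qzc

The shift depends on letter class: consonant c→d is +1, but vowel u→z is +5. Vowels shift forward by 5 and consonants shift forward by 1.
Applying it to pub: p(cons)+1=q, u(vowel)+5=z, b(cons)+1=c.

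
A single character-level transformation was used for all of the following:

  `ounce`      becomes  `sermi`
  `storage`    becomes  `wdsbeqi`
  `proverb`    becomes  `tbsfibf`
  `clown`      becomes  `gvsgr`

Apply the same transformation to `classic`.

Shifts by position in ounce: pos 0: o→s (+4), pos 1: u→e (+10), pos 2: n→r (+4), pos 3: c→m (+10) — repeating every 2. It's a Vigenère-style cipher with numeric key [4,10]: position i shifts by key[i mod 2].
On classic: c+4=g, l+10=v, a+4=e, s+10=c, s+4=w, i+10=s, c+4=g.

gvecwsg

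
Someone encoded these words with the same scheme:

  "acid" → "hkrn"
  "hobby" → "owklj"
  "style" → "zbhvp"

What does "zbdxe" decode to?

stunt

In acid: a→h is +7, c→k is +8, i→r is +9, d→n is +10 — the shift increases by 1 each position. The shift increases by 1 at each position, starting from +7: 7, 8, 9, ….
Decoding zbdxe: z−7=s, b−8=t, d−9=u, x−10=n, e−11=t.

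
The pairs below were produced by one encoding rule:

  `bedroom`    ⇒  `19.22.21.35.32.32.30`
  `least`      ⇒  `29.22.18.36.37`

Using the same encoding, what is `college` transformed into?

20.32.29.29.22.24.22

b is letter #2 and maps to 19: an offset of 17. Letters become their 1-based position plus 17 (so a→18, b→19, …).
On college: c=3→20, o=15→32, l=12→29, l=12→29, e=5→22, g=7→24, e=5→22.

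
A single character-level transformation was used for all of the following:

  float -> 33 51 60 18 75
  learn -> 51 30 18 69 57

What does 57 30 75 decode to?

net

With a=1..z=26, the number is 3·pos + 15.
Decoding 57 30 75: 57→(57−15)÷3=14=n, 30→(30−15)÷3=5=e, 75→(75−15)÷3=20=t.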